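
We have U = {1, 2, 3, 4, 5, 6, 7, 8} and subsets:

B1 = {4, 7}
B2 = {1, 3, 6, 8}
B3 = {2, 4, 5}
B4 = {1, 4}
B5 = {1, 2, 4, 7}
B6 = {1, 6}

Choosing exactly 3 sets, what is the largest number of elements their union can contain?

8

Choosing B1, B2, B3 covers {1, 2, 3, 4, 5, 6, 7, 8} — 8 elements.
That is all 8 elements.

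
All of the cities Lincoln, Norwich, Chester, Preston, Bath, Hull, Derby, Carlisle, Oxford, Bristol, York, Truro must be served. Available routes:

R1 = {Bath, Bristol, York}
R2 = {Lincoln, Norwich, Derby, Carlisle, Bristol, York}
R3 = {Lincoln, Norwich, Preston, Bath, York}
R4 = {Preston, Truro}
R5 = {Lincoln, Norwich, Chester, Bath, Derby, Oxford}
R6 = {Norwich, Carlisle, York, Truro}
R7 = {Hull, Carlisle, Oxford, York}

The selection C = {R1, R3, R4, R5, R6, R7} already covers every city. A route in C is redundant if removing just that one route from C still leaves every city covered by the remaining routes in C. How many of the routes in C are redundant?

Drop R1: Bristol uncovered — not redundant.
Drop R3: the rest still cover every city — redundant.
Drop R4: the rest still cover every city — redundant.
Drop R5: Chester, Derby uncovered — not redundant.
Drop R6: the rest still cover every city — redundant.
Drop R7: Hull uncovered — not redundant.
3 redundant: R3, R4, R6.

3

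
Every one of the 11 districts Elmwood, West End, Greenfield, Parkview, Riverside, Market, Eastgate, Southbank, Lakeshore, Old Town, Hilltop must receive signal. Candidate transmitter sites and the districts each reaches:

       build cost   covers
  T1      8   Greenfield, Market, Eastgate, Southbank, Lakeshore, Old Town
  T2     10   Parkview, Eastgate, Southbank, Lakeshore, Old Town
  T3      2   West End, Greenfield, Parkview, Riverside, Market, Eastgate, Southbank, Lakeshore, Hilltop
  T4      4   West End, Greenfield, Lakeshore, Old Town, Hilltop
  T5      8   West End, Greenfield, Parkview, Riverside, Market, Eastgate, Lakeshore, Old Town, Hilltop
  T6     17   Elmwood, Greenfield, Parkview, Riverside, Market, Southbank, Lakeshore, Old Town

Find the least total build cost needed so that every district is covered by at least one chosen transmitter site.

T3, T6 cover every district at build cost 2 + 17 = 19.
Any cover uses at least 2 transmitter sites; among all covering selections none totals below 19.
Greedy by coverage-per-build cost would pick T3, T4, T6 for 23 — worse than the optimum 19.

19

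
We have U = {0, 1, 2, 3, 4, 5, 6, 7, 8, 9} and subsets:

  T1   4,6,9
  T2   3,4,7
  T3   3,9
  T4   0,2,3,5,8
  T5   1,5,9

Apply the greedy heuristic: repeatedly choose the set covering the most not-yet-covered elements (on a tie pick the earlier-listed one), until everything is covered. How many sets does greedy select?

4

Pick 1: T4 covers 5 new elements (0, 2, 3, 5, 8).
Pick 2: T1 covers 3 new elements (4, 6, 9).
Pick 3: T2 covers 1 new elements (7).
Pick 4: T5 covers 1 new elements (1).
Greedy uses 4 sets.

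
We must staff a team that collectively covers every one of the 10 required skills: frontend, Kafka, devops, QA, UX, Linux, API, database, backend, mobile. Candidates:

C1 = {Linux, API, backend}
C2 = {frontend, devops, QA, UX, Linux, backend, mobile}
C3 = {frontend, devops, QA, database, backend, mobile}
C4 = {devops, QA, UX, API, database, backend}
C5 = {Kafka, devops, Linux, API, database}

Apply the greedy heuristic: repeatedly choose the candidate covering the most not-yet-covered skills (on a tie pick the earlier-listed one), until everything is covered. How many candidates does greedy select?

Pick 1: C2 covers 7 new skills (frontend, devops, QA, UX, Linux, backend, mobile).
Pick 2: C5 covers 3 new skills (Kafka, API, database).
Greedy uses 2 candidates.

2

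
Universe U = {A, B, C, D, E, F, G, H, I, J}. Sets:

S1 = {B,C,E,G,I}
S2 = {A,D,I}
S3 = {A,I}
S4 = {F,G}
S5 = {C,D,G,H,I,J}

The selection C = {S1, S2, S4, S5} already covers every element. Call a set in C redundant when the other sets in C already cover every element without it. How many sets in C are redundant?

0

Drop S1: B, E uncovered — not redundant.
Drop S2: A uncovered — not redundant.
Drop S4: F uncovered — not redundant.
Drop S5: H, J uncovered — not redundant.
None of the sets in C is redundant.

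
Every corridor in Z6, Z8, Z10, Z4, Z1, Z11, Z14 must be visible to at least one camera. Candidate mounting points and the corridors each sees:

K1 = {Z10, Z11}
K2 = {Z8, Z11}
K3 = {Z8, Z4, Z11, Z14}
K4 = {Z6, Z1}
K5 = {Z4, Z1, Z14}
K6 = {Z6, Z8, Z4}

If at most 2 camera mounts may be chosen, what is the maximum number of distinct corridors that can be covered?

Choosing K3, K4 covers {Z6, Z8, Z4, Z1, Z11, Z14} — 6 corridors.
No choice of 2 camera mounts does better; here Z10 is left uncovered.

6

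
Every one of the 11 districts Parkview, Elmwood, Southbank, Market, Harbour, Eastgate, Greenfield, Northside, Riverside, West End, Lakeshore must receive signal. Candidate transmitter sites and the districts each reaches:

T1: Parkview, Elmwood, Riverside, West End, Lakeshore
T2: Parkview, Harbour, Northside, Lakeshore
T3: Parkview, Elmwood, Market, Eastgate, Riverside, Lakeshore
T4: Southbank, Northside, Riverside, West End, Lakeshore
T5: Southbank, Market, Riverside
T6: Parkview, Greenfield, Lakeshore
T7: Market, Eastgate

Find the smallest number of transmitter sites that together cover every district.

T2, T3, T4, T6 together cover {Parkview, Elmwood, Southbank, Market, Harbour, Eastgate, Greenfield, Northside, Riverside, West End, Lakeshore} — every district.
No 3 of the 7 transmitter sites cover everything (all 35 triples fall short), so 4 is minimum.

4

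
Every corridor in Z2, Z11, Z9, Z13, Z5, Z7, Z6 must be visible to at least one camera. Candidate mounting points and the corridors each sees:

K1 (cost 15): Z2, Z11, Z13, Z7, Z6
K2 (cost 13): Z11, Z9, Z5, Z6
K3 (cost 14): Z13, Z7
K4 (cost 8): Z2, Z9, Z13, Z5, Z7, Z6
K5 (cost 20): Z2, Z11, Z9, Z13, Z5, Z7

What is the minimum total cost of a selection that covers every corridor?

K2, K4 cover every corridor at cost 13 + 8 = 21.
Any cover uses at least 2 camera mounts; among all covering selections none totals below 21.

21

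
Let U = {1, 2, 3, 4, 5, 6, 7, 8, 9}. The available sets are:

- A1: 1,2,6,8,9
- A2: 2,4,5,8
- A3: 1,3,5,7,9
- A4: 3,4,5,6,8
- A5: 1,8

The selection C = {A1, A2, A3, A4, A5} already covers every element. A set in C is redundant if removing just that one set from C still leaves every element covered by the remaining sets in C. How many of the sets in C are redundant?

4

Drop A1: the rest still cover every element — redundant.
Drop A2: the rest still cover every element — redundant.
Drop A3: 7 uncovered — not redundant.
Drop A4: the rest still cover every element — redundant.
Drop A5: the rest still cover every element — redundant.
4 redundant: A1, A2, A4, A5.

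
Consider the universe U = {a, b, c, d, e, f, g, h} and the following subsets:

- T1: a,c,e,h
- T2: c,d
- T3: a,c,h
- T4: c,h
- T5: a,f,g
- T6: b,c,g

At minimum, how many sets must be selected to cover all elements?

4

T1, T2, T5, T6 together cover {a, b, c, d, e, f, g, h} — every element.
No 3 of the 6 sets cover everything (all 20 triples fall short), so 4 is minimum.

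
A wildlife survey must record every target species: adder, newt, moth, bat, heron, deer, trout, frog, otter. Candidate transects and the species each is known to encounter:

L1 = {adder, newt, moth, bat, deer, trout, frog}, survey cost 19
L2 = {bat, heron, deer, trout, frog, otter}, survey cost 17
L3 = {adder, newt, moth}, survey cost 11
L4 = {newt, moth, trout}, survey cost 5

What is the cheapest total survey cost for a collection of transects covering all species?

28

L2, L3 cover every species at survey cost 17 + 11 = 28.
Any cover uses at least 2 transects; among all covering selections none totals below 28.
Greedy by coverage-per-survey cost would pick L4, L2, L3 for 33 — worse than the optimum 28.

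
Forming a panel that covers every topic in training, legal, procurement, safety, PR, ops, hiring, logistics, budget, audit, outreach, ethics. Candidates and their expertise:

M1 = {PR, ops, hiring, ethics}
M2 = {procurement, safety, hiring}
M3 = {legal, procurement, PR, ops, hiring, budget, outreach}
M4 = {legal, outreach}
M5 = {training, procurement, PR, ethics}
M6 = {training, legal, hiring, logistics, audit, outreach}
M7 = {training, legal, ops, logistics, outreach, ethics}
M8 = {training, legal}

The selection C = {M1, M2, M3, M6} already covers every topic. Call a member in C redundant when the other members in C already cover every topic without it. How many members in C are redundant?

0

Drop M1: ethics uncovered — not redundant.
Drop M2: safety uncovered — not redundant.
Drop M3: budget uncovered — not redundant.
Drop M6: training, logistics, audit uncovered — not redundant.
None of the members in C is redundant.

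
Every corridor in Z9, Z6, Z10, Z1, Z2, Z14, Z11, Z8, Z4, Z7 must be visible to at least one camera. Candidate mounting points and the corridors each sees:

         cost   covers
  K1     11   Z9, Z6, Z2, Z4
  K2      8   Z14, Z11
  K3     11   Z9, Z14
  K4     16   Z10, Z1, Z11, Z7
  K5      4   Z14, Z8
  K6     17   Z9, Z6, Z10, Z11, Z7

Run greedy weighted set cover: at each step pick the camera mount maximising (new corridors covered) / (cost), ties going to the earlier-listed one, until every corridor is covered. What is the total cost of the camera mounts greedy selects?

31

Pick 1: K5 adds 2 new (Z14, Z8) at cost 4 (ratio 2/4).
Pick 2: K1 adds 4 new (Z9, Z6, Z2, Z4) at cost 11 (ratio 4/11).
Pick 3: K4 adds 4 new (Z10, Z1, Z11, Z7) at cost 16 (ratio 4/16).
Greedy total cost: 4 + 11 + 16 = 31.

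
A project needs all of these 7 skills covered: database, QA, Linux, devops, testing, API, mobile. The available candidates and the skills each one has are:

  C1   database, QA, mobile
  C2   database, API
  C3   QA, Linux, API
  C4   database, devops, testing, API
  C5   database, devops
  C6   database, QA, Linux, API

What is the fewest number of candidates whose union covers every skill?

C1, C3, C4 together cover {database, QA, Linux, devops, testing, API, mobile} — every skill.
No 2 of the 6 candidates cover everything (all 15 pairs fall short), so 3 is minimum.

3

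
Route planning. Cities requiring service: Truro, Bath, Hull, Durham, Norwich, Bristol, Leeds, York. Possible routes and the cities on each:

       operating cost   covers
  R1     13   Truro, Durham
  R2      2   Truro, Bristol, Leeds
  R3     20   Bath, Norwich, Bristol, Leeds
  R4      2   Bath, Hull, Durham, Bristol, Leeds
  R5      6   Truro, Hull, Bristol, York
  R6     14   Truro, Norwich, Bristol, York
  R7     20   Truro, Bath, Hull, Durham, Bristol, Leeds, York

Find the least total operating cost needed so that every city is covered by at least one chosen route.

16

R4, R6 cover every city at operating cost 2 + 14 = 16.
Any cover uses at least 2 routes; among all covering selections none totals below 16.
Greedy by coverage-per-operating cost would pick R4, R2, R5, R6 for 24 — worse than the optimum 16.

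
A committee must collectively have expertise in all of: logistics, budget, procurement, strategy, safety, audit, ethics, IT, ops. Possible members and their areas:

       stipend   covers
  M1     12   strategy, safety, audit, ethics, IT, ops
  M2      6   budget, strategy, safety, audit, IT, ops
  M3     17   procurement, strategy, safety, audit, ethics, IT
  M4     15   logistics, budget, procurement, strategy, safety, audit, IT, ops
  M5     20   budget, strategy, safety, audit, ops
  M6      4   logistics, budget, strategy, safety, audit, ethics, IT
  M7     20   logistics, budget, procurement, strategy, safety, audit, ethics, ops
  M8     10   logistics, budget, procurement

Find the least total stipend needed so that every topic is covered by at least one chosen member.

19

M4, M6 cover every topic at stipend 15 + 4 = 19.
Any cover uses at least 2 members; among all covering selections none totals below 19.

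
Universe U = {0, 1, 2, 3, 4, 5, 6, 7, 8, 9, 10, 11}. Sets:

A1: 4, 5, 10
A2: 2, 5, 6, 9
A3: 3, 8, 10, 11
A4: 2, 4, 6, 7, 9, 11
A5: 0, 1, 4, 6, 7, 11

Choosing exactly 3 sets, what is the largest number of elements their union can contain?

12

Choosing A2, A3, A5 covers {0, 1, 2, 3, 4, 5, 6, 7, 8, 9, 10, 11} — 12 elements.
That is all 12 elements.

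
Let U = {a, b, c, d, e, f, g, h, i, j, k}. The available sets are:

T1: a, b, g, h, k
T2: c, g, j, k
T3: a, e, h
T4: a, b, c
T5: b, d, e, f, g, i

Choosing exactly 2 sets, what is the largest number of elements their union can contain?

Choosing T1, T5 covers {a, b, d, e, f, g, h, i, k} — 9 elements.
No choice of 2 sets does better; here c, j are left uncovered.

9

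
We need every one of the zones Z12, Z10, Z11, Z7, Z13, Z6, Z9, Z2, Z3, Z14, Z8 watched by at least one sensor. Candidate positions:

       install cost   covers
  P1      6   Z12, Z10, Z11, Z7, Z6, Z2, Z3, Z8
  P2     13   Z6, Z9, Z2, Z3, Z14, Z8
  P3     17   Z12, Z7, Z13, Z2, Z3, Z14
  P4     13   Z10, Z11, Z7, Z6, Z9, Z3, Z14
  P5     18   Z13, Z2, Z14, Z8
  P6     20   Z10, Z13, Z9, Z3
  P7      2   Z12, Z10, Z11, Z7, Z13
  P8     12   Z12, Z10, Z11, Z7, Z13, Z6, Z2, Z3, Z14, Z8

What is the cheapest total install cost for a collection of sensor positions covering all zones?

15

P2, P7 cover every zone at install cost 13 + 2 = 15.
Any cover uses at least 2 sensor positions; among all covering selections none totals below 15.
Greedy by coverage-per-install cost would pick P7, P1, P2 for 21 — worse than the optimum 15.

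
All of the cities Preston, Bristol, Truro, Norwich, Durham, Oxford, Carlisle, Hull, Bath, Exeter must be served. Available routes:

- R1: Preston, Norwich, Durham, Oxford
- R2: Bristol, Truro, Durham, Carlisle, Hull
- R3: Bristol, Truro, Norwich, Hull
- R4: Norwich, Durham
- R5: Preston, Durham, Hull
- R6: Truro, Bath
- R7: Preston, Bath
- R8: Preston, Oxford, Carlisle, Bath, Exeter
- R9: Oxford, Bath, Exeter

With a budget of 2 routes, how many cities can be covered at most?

Choosing R2, R8 covers {Preston, Bristol, Truro, Durham, Oxford, Carlisle, Hull, Bath, Exeter} — 9 cities.
No choice of 2 routes does better; here Norwich is left uncovered.

9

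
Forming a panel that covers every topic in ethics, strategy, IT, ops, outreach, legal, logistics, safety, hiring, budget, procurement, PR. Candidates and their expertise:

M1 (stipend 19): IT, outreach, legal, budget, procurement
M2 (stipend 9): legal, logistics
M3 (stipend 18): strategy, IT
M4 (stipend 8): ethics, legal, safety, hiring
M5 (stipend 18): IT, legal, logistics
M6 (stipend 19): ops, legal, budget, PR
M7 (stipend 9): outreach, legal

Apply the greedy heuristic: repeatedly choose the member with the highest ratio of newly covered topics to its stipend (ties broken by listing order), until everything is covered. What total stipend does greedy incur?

73

Pick 1: M4 adds 4 new (ethics, legal, safety, hiring) at stipend 8 (ratio 4/8).
Pick 2: M1 adds 4 new (IT, outreach, budget, procurement) at stipend 19 (ratio 4/19).
Pick 3: M2 adds 1 new (logistics) at stipend 9 (ratio 1/9).
Pick 4: M6 adds 2 new (ops, PR) at stipend 19 (ratio 2/19).
Pick 5: M3 adds 1 new (strategy) at stipend 18 (ratio 1/18).
Greedy total stipend: 8 + 19 + 9 + 19 + 18 = 73.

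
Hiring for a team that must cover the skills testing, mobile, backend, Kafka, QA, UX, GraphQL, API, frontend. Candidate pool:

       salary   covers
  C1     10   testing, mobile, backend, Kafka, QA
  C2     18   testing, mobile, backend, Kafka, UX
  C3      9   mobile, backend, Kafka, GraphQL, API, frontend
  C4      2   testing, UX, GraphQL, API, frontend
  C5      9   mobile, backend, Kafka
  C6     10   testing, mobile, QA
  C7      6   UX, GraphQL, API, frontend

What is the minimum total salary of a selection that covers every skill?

C1, C4 cover every skill at salary 10 + 2 = 12.
Any cover uses at least 2 candidates; among all covering selections none totals below 12.

12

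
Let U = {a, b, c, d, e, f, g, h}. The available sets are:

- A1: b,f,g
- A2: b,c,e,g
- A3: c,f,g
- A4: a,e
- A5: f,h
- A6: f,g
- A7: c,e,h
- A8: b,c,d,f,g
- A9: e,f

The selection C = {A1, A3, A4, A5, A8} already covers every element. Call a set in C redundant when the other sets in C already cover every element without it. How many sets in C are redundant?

Drop A1: the rest still cover every element — redundant.
Drop A3: the rest still cover every element — redundant.
Drop A4: a, e uncovered — not redundant.
Drop A5: h uncovered — not redundant.
Drop A8: d uncovered — not redundant.
2 redundant: A1, A3.

2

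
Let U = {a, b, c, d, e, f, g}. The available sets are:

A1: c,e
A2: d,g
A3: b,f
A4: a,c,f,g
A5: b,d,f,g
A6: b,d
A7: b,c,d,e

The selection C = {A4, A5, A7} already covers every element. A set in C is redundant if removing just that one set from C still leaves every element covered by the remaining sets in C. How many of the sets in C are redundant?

Drop A4: a uncovered — not redundant.
Drop A5: the rest still cover every element — redundant.
Drop A7: e uncovered — not redundant.
1 redundant: A5.

1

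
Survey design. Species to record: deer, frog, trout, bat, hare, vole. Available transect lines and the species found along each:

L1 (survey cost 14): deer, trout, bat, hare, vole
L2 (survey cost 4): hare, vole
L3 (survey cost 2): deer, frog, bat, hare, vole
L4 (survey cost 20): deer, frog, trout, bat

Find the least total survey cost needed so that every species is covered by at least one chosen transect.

16

L1, L3 cover every species at survey cost 14 + 2 = 16.
Any cover uses at least 2 transects; among all covering selections none totals below 16.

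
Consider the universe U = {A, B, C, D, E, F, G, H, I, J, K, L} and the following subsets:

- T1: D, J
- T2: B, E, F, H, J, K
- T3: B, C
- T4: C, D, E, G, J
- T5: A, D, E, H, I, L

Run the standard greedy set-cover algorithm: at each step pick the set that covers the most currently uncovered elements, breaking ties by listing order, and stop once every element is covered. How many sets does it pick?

3

Pick 1: T2 covers 6 new elements (B, E, F, H, J, K).
Pick 2: T5 covers 4 new elements (A, D, I, L).
Pick 3: T4 covers 2 new elements (C, G).
Greedy uses 3 sets.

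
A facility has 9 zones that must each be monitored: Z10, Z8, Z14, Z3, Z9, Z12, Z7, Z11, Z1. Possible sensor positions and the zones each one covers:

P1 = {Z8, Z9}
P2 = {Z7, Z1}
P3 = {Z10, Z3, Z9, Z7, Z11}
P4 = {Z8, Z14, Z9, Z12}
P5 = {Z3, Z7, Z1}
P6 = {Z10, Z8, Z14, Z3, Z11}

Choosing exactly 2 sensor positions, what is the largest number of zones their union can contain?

Choosing P3, P4 covers {Z10, Z8, Z14, Z3, Z9, Z12, Z7, Z11} — 8 zones.
No choice of 2 sensor positions does better; here Z1 is left uncovered.

8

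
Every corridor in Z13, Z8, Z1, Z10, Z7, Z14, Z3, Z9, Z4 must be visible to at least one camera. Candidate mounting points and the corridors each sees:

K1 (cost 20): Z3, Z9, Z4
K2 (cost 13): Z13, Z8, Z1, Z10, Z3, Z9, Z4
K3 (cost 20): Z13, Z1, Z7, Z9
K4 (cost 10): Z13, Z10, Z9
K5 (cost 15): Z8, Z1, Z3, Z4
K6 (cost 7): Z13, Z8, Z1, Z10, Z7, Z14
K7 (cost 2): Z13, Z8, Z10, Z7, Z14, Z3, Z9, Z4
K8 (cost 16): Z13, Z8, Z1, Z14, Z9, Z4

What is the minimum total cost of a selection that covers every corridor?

9

K6, K7 cover every corridor at cost 7 + 2 = 9.
Any cover uses at least 2 camera mounts; among all covering selections none totals below 9.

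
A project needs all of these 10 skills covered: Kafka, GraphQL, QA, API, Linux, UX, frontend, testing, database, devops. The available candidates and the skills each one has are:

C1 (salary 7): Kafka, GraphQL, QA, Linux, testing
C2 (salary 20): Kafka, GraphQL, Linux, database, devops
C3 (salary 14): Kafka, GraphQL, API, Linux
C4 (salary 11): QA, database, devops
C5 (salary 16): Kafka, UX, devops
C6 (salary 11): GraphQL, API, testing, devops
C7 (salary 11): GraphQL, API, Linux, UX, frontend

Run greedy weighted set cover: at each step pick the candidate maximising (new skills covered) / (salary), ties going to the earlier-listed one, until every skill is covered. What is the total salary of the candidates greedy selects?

Pick 1: C1 adds 5 new (Kafka, GraphQL, QA, Linux, testing) at salary 7 (ratio 5/7).
Pick 2: C7 adds 3 new (API, UX, frontend) at salary 11 (ratio 3/11).
Pick 3: C4 adds 2 new (database, devops) at salary 11 (ratio 2/11).
Greedy total salary: 7 + 11 + 11 = 29.

29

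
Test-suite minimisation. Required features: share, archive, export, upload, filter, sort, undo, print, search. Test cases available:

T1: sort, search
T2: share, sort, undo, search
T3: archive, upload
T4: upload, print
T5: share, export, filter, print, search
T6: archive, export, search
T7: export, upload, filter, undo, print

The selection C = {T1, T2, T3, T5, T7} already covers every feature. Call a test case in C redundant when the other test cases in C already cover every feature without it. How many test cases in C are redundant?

Drop T1: the rest still cover every feature — redundant.
Drop T2: the rest still cover every feature — redundant.
Drop T3: archive uncovered — not redundant.
Drop T5: the rest still cover every feature — redundant.
Drop T7: the rest still cover every feature — redundant.
4 redundant: T1, T2, T5, T7.

4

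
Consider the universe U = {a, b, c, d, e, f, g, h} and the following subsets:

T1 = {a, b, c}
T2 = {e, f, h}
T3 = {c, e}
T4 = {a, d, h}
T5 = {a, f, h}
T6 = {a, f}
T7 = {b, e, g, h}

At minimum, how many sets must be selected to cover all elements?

T1, T2, T4, T7 together cover {a, b, c, d, e, f, g, h} — every element.
No 3 of the 7 sets cover everything (all 35 triples fall short), so 4 is minimum.

4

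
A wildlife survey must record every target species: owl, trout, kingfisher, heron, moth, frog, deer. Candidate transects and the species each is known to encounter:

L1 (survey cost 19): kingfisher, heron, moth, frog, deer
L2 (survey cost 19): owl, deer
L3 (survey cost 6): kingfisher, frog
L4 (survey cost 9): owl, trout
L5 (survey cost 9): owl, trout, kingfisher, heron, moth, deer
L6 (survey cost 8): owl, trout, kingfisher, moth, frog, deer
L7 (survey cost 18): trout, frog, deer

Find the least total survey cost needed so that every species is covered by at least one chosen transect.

L3, L5 cover every species at survey cost 6 + 9 = 15.
Any cover uses at least 2 transects; among all covering selections none totals below 15.
Greedy by coverage-per-survey cost would pick L6, L5 for 17 — worse than the optimum 15.

15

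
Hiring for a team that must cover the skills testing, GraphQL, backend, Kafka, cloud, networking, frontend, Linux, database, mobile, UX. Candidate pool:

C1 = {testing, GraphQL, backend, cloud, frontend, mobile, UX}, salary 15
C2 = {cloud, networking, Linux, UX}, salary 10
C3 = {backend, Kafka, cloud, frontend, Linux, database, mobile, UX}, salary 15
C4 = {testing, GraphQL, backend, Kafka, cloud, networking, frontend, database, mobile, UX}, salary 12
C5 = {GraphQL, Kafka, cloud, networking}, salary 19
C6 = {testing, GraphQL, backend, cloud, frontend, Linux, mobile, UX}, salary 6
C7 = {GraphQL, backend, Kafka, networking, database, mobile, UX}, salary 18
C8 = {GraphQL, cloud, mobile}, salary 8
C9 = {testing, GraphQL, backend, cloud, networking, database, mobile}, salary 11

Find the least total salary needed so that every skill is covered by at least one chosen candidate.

18

C4, C6 cover every skill at salary 12 + 6 = 18.
Any cover uses at least 2 candidates; among all covering selections none totals below 18.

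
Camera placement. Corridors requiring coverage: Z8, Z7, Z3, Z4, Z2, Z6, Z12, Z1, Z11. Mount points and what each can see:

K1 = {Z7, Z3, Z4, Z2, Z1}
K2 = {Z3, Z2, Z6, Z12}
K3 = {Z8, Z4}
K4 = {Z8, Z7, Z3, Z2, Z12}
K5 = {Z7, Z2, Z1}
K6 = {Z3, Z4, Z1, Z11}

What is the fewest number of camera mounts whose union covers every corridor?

K2, K4, K6 together cover {Z8, Z7, Z3, Z4, Z2, Z6, Z12, Z1, Z11} — every corridor.
No 2 of the 6 camera mounts cover everything (all 15 pairs fall short), so 3 is minimum.
Greedy (largest uncovered first) would take K1, K2, K3, K6 — 4 camera mounts — but 3 suffice.

3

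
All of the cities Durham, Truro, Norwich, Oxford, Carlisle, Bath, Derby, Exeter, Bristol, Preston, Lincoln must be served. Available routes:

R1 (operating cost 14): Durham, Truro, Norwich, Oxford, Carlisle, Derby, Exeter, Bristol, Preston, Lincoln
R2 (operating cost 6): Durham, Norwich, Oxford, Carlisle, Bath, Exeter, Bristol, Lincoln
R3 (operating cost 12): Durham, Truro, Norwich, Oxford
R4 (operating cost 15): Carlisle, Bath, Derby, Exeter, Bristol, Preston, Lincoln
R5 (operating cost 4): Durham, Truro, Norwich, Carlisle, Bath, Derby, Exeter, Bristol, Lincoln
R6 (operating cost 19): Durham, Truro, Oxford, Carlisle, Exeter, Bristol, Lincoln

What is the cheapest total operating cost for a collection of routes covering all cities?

R1, R5 cover every city at operating cost 14 + 4 = 18.
Any cover uses at least 2 routes; among all covering selections none totals below 18.

18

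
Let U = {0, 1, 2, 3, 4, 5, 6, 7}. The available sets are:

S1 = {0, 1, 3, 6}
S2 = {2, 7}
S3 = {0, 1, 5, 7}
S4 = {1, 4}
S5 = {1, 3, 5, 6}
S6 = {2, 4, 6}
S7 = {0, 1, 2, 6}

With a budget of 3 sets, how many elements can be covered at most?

8

Choosing S1, S3, S6 covers {0, 1, 2, 3, 4, 5, 6, 7} — 8 elements.
That is all 8 elements.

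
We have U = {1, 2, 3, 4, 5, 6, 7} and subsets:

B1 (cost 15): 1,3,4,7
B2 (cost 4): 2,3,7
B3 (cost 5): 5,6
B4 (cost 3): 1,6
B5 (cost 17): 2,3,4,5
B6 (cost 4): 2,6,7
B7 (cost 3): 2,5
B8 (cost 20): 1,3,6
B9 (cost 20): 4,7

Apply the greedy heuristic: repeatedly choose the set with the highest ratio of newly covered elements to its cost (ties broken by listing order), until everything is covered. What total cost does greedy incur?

Pick 1: B2 adds 3 new (2, 3, 7) at cost 4 (ratio 3/4).
Pick 2: B4 adds 2 new (1, 6) at cost 3 (ratio 2/3).
Pick 3: B7 adds 1 new (5) at cost 3 (ratio 1/3).
Pick 4: B1 adds 1 new (4) at cost 15 (ratio 1/15).
Greedy total cost: 4 + 3 + 3 + 15 = 25. (The true optimum is 21, so greedy overshoots here.)

25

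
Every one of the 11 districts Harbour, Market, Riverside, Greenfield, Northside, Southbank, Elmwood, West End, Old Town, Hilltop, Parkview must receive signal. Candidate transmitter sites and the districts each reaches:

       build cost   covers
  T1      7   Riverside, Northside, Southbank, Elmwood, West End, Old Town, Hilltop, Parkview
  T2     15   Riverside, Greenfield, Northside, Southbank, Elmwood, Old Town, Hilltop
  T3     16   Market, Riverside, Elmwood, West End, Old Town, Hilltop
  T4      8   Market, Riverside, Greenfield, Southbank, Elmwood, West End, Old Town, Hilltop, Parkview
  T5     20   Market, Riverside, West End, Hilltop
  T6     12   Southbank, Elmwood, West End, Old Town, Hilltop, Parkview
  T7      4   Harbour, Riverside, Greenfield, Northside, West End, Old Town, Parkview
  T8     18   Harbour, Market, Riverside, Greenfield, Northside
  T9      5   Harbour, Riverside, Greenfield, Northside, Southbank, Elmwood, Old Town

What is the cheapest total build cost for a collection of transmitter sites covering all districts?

12

T4, T7 cover every district at build cost 8 + 4 = 12.
Any cover uses at least 2 transmitter sites; among all covering selections none totals below 12.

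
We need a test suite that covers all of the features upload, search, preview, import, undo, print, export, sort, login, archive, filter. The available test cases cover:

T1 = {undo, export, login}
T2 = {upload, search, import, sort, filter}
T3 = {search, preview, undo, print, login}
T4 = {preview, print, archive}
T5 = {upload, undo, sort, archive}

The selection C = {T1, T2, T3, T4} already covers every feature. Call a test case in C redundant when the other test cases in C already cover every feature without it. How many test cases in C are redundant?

1

Drop T1: export uncovered — not redundant.
Drop T2: upload, import, sort, filter uncovered — not redundant.
Drop T3: the rest still cover every feature — redundant.
Drop T4: archive uncovered — not redundant.
1 redundant: T3.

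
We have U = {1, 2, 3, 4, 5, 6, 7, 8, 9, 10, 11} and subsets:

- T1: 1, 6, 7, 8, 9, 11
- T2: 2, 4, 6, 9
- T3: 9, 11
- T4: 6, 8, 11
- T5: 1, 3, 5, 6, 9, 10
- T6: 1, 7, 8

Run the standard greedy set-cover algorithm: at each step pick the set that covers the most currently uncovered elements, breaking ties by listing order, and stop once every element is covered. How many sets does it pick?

Pick 1: T1 covers 6 new elements (1, 6, 7, 8, 9, 11).
Pick 2: T5 covers 3 new elements (3, 5, 10).
Pick 3: T2 covers 2 new elements (2, 4).
Greedy uses 3 sets.

3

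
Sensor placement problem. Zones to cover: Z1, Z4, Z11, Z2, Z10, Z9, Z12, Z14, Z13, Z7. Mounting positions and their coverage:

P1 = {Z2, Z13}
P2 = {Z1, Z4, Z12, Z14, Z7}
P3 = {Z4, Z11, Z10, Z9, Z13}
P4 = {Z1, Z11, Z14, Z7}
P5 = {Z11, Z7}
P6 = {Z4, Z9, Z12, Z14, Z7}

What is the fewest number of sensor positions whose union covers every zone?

3

P1, P2, P3 together cover {Z1, Z4, Z11, Z2, Z10, Z9, Z12, Z14, Z13, Z7} — every zone.
No 2 of the 6 sensor positions cover everything (all 15 pairs fall short), so 3 is minimum.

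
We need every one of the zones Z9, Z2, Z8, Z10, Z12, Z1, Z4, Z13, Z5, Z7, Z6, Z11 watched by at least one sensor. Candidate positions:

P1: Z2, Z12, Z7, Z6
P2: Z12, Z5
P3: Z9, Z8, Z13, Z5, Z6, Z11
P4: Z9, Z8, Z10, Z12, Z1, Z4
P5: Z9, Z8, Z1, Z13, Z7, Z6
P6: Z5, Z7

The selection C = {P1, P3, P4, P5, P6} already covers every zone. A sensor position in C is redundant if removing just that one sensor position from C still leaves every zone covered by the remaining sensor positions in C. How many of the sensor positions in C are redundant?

2

Drop P1: Z2 uncovered — not redundant.
Drop P3: Z11 uncovered — not redundant.
Drop P4: Z10, Z4 uncovered — not redundant.
Drop P5: the rest still cover every zone — redundant.
Drop P6: the rest still cover every zone — redundant.
2 redundant: P5, P6.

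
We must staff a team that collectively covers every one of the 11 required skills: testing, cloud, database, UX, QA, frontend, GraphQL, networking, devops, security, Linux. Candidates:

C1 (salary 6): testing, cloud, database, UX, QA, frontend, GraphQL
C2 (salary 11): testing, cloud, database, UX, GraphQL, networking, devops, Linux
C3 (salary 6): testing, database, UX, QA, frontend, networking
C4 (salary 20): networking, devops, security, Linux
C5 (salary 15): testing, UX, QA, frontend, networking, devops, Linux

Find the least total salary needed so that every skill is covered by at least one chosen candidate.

C1, C4 cover every skill at salary 6 + 20 = 26.
Any cover uses at least 2 candidates; among all covering selections none totals below 26.
Greedy by coverage-per-salary would pick C1, C2, C4 for 37 — worse than the optimum 26.

26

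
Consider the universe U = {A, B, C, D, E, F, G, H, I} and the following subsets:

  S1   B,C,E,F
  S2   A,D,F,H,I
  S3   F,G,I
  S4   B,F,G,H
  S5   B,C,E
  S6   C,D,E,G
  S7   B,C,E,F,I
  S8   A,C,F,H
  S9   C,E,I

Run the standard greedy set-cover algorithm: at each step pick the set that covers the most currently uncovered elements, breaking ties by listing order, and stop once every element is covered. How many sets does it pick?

3

Pick 1: S2 covers 5 new elements (A, D, F, H, I).
Pick 2: S1 covers 3 new elements (B, C, E).
Pick 3: S3 covers 1 new elements (G).
Greedy uses 3 sets.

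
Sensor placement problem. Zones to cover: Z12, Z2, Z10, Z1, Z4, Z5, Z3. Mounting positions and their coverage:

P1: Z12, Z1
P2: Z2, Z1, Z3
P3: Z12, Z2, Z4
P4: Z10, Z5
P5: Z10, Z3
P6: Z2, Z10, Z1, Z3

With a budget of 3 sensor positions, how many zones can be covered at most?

7

Choosing P2, P3, P4 covers {Z12, Z2, Z10, Z1, Z4, Z5, Z3} — 7 zones.
That is all 7 zones.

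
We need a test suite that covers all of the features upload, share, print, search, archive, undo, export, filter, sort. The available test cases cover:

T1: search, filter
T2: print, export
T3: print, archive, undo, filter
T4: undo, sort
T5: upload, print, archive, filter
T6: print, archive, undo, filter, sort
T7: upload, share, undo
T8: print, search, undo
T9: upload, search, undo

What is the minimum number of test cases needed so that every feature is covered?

T1, T2, T6, T7 together cover {upload, share, print, search, archive, undo, export, filter, sort} — every feature.
No 3 of the 9 test cases cover everything (all 84 triples fall short), so 4 is minimum.

4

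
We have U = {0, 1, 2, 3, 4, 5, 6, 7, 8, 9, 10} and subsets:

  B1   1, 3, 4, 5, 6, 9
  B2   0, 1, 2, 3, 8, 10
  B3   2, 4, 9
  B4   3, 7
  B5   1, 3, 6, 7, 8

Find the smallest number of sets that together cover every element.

B1, B2, B4 together cover {0, 1, 2, 3, 4, 5, 6, 7, 8, 9, 10} — every element.
No 2 of the 5 sets cover everything (all 10 pairs fall short), so 3 is minimum.

3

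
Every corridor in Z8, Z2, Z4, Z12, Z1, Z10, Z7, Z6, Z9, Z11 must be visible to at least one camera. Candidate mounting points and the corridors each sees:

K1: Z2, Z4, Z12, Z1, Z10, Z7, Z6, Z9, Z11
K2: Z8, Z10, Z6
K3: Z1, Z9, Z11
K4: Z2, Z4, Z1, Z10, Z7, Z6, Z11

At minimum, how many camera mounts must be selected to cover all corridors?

K1, K2 together cover {Z8, Z2, Z4, Z12, Z1, Z10, Z7, Z6, Z9, Z11} — every corridor.
No single camera mount contains all 10 corridors, so 2 is optimal.

2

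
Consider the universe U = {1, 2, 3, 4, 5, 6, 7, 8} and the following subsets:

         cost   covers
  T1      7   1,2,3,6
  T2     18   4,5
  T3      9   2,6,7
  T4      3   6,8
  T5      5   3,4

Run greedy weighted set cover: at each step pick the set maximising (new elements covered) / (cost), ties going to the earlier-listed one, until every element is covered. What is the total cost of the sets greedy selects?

Pick 1: T4 adds 2 new (6, 8) at cost 3 (ratio 2/3).
Pick 2: T1 adds 3 new (1, 2, 3) at cost 7 (ratio 3/7).
Pick 3: T5 adds 1 new (4) at cost 5 (ratio 1/5).
Pick 4: T3 adds 1 new (7) at cost 9 (ratio 1/9).
Pick 5: T2 adds 1 new (5) at cost 18 (ratio 1/18).
Greedy total cost: 3 + 7 + 5 + 9 + 18 = 42. (The true optimum is 37, so greedy overshoots here.)

42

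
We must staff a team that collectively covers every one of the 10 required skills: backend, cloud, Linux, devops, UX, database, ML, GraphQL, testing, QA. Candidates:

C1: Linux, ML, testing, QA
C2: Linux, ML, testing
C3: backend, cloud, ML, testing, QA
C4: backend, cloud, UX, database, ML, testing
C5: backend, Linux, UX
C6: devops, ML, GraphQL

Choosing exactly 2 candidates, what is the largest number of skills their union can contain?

Choosing C1, C4 covers {backend, cloud, Linux, UX, database, ML, testing, QA} — 8 skills.
No choice of 2 candidates does better; here devops, GraphQL are left uncovered.

8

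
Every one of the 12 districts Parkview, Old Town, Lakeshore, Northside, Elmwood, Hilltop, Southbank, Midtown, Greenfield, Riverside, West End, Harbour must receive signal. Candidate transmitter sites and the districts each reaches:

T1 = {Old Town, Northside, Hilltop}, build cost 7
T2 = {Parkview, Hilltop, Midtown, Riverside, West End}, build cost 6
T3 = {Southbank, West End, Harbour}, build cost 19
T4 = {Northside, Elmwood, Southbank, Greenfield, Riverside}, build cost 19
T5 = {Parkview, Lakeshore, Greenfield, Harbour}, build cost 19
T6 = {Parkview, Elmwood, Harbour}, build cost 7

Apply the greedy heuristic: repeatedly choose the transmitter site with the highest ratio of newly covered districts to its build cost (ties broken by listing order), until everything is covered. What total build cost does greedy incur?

Pick 1: T2 adds 5 new (Parkview, Hilltop, Midtown, Riverside, West End) at build cost 6 (ratio 5/6).
Pick 2: T1 adds 2 new (Old Town, Northside) at build cost 7 (ratio 2/7).
Pick 3: T6 adds 2 new (Elmwood, Harbour) at build cost 7 (ratio 2/7).
Pick 4: T4 adds 2 new (Southbank, Greenfield) at build cost 19 (ratio 2/19).
Pick 5: T5 adds 1 new (Lakeshore) at build cost 19 (ratio 1/19).
Greedy total build cost: 6 + 7 + 7 + 19 + 19 = 58. (The true optimum is 51, so greedy overshoots here.)

58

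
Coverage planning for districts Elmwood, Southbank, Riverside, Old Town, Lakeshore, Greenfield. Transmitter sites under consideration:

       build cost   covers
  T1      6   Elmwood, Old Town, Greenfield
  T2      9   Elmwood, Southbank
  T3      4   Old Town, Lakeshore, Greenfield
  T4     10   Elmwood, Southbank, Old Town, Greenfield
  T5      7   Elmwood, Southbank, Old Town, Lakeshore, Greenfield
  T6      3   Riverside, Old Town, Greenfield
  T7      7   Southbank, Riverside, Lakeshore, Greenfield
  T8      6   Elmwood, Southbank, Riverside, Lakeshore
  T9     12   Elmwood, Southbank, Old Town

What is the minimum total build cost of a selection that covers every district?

T6, T8 cover every district at build cost 3 + 6 = 9.
Any cover uses at least 2 transmitter sites; among all covering selections none totals below 9.

9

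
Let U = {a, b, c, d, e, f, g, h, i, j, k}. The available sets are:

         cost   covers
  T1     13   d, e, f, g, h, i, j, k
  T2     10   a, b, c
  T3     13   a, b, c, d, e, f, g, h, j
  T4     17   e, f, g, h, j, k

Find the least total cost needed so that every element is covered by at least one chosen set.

T1, T2 cover every element at cost 13 + 10 = 23.
Any cover uses at least 2 sets; among all covering selections none totals below 23.
Greedy by coverage-per-cost would pick T3, T1 for 26 — worse than the optimum 23.

23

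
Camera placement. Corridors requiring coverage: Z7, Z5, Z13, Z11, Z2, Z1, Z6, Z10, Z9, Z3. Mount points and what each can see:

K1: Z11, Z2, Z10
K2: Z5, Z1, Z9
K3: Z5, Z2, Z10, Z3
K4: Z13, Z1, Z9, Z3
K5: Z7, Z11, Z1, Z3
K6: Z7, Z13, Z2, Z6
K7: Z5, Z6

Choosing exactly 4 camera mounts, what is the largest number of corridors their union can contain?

Choosing K1, K2, K3, K6 covers {Z7, Z5, Z13, Z11, Z2, Z1, Z6, Z10, Z9, Z3} — 10 corridors.
That is all 10 corridors.

10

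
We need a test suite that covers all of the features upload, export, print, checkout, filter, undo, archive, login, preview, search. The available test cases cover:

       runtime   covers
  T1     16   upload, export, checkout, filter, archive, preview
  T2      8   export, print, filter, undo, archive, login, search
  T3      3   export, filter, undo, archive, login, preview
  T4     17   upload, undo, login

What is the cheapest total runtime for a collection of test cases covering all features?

24

T1, T2 cover every feature at runtime 16 + 8 = 24.
Any cover uses at least 2 test cases; among all covering selections none totals below 24.
Greedy by coverage-per-runtime would pick T3, T2, T1 for 27 — worse than the optimum 24.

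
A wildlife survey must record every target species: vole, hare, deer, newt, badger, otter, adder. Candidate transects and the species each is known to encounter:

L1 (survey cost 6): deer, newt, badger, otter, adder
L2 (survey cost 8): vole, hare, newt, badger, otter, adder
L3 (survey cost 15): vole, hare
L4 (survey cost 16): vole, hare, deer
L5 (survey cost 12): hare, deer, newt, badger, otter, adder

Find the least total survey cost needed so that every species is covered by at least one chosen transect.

14

L1, L2 cover every species at survey cost 6 + 8 = 14.
Any cover uses at least 2 transects; among all covering selections none totals below 14.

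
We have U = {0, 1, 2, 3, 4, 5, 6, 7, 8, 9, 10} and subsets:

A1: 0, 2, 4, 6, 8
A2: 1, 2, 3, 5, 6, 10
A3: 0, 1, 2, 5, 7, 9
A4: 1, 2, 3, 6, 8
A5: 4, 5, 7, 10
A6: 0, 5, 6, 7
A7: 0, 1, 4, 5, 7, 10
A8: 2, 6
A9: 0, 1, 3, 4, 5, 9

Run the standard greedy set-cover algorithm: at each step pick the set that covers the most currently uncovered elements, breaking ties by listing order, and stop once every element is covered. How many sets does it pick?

Pick 1: A2 covers 6 new elements (1, 2, 3, 5, 6, 10).
Pick 2: A1 covers 3 new elements (0, 4, 8).
Pick 3: A3 covers 2 new elements (7, 9).
Greedy uses 3 sets.

3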